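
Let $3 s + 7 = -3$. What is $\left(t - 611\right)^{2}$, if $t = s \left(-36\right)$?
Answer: $241081$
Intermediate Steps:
$s = - \frac{10}{3}$ ($s = - \frac{7}{3} + \frac{1}{3} \left(-3\right) = - \frac{7}{3} - 1 = - \frac{10}{3} \approx -3.3333$)
$t = 120$ ($t = \left(- \frac{10}{3}\right) \left(-36\right) = 120$)
$\left(t - 611\right)^{2} = \left(120 - 611\right)^{2} = \left(-491\right)^{2} = 241081$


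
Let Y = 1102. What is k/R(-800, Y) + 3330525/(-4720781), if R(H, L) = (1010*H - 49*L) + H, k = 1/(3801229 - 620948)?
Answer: -702981619670964287/996426171096208606 ≈ -0.70550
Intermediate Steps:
k = 1/3180281 ≈ 3.1444e-7
R(H, L) = -49*L + 1011*H (R(H, L) = (-49*L + 1010*H) + H = -49*L + 1011*H)
k/R(-800, Y) + 3330525/(-4720781) = 1/(3180281*(-49*1102 + 1011*(-800))) + 3330525/(-4720781) = 1/(3180281*(-53998 - 808800)) + 3330525*(-1/4720781) = (1/3180281)/(-862798) - 3330525/4720781 = (1/3180281)*(-1/862798) - 3330525/4720781 = -1/2743940086238 - 3330525/4720781 = -702981619670964287/996426171096208606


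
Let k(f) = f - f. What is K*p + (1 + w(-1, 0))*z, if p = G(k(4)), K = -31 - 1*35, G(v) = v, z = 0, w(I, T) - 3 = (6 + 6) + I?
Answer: 0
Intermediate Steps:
w(I, T) = 15 + I (w(I, T) = 3 + ((6 + 6) + I) = 3 + (12 + I) = 15 + I)
k(f) = 0
K = -66 (K = -31 - 35 = -66)
p = 0
K*p + (1 + w(-1, 0))*z = -66*0 + (1 + (15 - 1))*0 = 0 + (1 + 14)*0 = 0 + 15*0 = 0 + 0 = 0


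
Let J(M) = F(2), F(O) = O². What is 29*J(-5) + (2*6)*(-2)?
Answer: 92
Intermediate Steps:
J(M) = 4 (J(M) = 2² = 4)
29*J(-5) + (2*6)*(-2) = 29*4 + (2*6)*(-2) = 116 + 12*(-2) = 116 - 24 = 92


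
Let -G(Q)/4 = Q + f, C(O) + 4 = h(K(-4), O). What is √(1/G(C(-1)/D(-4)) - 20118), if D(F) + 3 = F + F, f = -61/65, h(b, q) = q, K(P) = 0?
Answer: I*√9633538562/692 ≈ 141.84*I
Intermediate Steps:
f = -61/65 (f = -61*1/65 = -61/65 ≈ -0.93846)
C(O) = -4 + O
D(F) = -3 + 2*F (D(F) = -3 + (F + F) = -3 + 2*F)
G(Q) = 244/65 - 4*Q (G(Q) = -4*(Q - 61/65) = -4*(-61/65 + Q) = 244/65 - 4*Q)
√(1/G(C(-1)/D(-4)) - 20118) = √(1/(244/65 - 4*(-4 - 1)/(-3 + 2*(-4))) - 20118) = √(1/(244/65 - (-20)/(-3 - 8)) - 20118) = √(1/(244/65 - (-20)/(-11)) - 20118) = √(1/(244/65 - (-20)*(-1)/11) - 20118) = √(1/(244/65 - 4*5/11) - 20118) = √(1/(244/65 - 20/11) - 20118) = √(1/(1384/715) - 20118) = √(715/1384 - 20118) = √(-27842597/1384) = I*√9633538562/692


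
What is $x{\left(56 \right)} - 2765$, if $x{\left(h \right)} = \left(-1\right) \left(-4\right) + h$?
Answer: $-2705$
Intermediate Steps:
$x{\left(h \right)} = 4 + h$
$x{\left(56 \right)} - 2765 = \left(4 + 56\right) - 2765 = 60 - 2765 = -2705$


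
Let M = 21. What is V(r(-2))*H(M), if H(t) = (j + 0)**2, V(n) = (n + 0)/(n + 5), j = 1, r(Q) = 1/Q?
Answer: -1/9 ≈ -0.11111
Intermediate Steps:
r(Q) = 1/Q
V(n) = n/(5 + n)
H(t) = 1 (H(t) = (1 + 0)**2 = 1**2 = 1)
V(r(-2))*H(M) = (1/((-2)*(5 + 1/(-2))))*1 = -1/(2*(5 - 1/2))*1 = -1/(2*9/2)*1 = -1/2*2/9*1 = -1/9*1 = -1/9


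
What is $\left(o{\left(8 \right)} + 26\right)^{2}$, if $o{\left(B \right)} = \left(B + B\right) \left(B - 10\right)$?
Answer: $36$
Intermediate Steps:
$o{\left(B \right)} = 2 B \left(-10 + B\right)$
$\left(o{\left(8 \right)} + 26\right)^{2} = \left(2 \cdot 8 \left(-10 + 8\right) + 26\right)^{2} = \left(2 \cdot 8 \left(-2\right) + 26\right)^{2} = \left(-32 + 26\right)^{2} = \left(-6\right)^{2} = 36$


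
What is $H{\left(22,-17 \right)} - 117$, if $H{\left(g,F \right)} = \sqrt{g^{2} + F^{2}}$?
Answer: $-117 + \sqrt{773} \approx -89.197$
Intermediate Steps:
$H{\left(g,F \right)} = \sqrt{F^{2} + g^{2}}$
$H{\left(22,-17 \right)} - 117 = \sqrt{\left(-17\right)^{2} + 22^{2}} - 117 = \sqrt{289 + 484} - 117 = \sqrt{773} - 117 = -117 + \sqrt{773}$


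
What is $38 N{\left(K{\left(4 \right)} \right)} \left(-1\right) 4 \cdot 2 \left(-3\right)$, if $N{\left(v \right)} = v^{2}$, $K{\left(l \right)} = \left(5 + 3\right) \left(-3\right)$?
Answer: $525312$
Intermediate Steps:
$K{\left(l \right)} = -24$ ($K{\left(l \right)} = 8 \left(-3\right) = -24$)
$38 N{\left(K{\left(4 \right)} \right)} \left(-1\right) 4 \cdot 2 \left(-3\right) = 38 \left(-24\right)^{2} \left(-1\right) 4 \cdot 2 \left(-3\right) = 38 \cdot 576 \left(-1\right) 8 \left(-3\right) = 38 \left(-576\right) \left(-24\right) = \left(-21888\right) \left(-24\right) = 525312$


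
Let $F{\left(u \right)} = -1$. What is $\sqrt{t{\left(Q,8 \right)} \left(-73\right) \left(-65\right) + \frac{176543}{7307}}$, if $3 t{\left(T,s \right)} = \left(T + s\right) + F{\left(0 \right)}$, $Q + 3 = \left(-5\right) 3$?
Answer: $\frac{2 i \sqrt{2087203828089}}{21921} \approx 131.81 i$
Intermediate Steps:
$Q = -18$ ($Q = -3 - 15 = -18$)
$t{\left(T,s \right)} = - \frac{1}{3} + \frac{T}{3} + \frac{s}{3}$ ($t{\left(T,s \right)} = \frac{\left(T + s\right) - 1}{3} = \frac{-1 + T + s}{3} = - \frac{1}{3} + \frac{T}{3} + \frac{s}{3}$)
$\sqrt{t{\left(Q,8 \right)} \left(-73\right) \left(-65\right) + \frac{176543}{7307}} = \sqrt{\left(- \frac{1}{3} + \frac{1}{3} \left(-18\right) + \frac{1}{3} \cdot 8\right) \left(-73\right) \left(-65\right) + \frac{176543}{7307}} = \sqrt{\left(- \frac{1}{3} - 6 + \frac{8}{3}\right) \left(-73\right) \left(-65\right) + 176543 \cdot \frac{1}{7307}} = \sqrt{\left(- \frac{11}{3}\right) \left(-73\right) \left(-65\right) + \frac{176543}{7307}} = \sqrt{\frac{803}{3} \left(-65\right) + \frac{176543}{7307}} = \sqrt{- \frac{52195}{3} + \frac{176543}{7307}} = \sqrt{- \frac{380859236}{21921}} = \frac{2 i \sqrt{2087203828089}}{21921}$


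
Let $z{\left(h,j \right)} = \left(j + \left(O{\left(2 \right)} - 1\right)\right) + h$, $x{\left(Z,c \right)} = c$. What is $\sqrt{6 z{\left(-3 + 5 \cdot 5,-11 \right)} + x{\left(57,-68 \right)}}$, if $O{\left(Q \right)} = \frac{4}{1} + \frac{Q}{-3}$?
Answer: $2 \sqrt{3} \approx 3.4641$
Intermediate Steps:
$O{\left(Q \right)} = 4 - \frac{Q}{3}$ ($O{\left(Q \right)} = 4 \cdot 1 + Q \left(- \frac{1}{3}\right) = 4 - \frac{Q}{3}$)
$z{\left(h,j \right)} = \frac{7}{3} + h + j$ ($z{\left(h,j \right)} = \left(j + \left(\left(4 - \frac{2}{3}\right) - 1\right)\right) + h = \left(j + \left(\frac{10}{3} - 1\right)\right) + h = \left(j + \frac{7}{3}\right) + h = \left(\frac{7}{3} + j\right) + h = \frac{7}{3} + h + j$)
$\sqrt{6 z{\left(-3 + 5 \cdot 5,-11 \right)} + x{\left(57,-68 \right)}} = \sqrt{6 \left(\frac{7}{3} + \left(-3 + 5 \cdot 5\right) - 11\right) - 68} = \sqrt{6 \left(\frac{7}{3} + \left(-3 + 25\right) - 11\right) - 68} = \sqrt{6 \left(\frac{7}{3} + 22 - 11\right) - 68} = \sqrt{6 \cdot \frac{40}{3} - 68} = \sqrt{80 - 68} = \sqrt{12} = 2 \sqrt{3}$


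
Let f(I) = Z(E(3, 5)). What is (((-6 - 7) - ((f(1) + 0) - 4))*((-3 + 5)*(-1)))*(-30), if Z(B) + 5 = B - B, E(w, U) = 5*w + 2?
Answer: -240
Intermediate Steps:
E(w, U) = 2 + 5*w
Z(B) = -5 (Z(B) = -5 + (B - B) = -5 + 0 = -5)
f(I) = -5
(((-6 - 7) - ((f(1) + 0) - 4))*((-3 + 5)*(-1)))*(-30) = (((-6 - 7) - ((-5 + 0) - 4))*((-3 + 5)*(-1)))*(-30) = ((-13 - (-5 - 4))*(2*(-1)))*(-30) = ((-13 - 1*(-9))*(-2))*(-30) = ((-13 + 9)*(-2))*(-30) = -4*(-2)*(-30) = 8*(-30) = -240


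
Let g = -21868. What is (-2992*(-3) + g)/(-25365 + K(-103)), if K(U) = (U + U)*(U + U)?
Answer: -12892/17071 ≈ -0.75520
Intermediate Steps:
K(U) = 4*U² (K(U) = (2*U)*(2*U) = 4*U²)
(-2992*(-3) + g)/(-25365 + K(-103)) = (-2992*(-3) - 21868)/(-25365 + 4*(-103)²) = (8976 - 21868)/(-25365 + 4*10609) = -12892/(-25365 + 42436) = -12892/17071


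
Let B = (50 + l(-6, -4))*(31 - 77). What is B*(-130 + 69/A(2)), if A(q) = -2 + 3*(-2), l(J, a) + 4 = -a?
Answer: 637675/2 ≈ 3.1884e+5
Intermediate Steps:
l(J, a) = -4 - a
A(q) = -8 (A(q) = -2 - 6 = -8)
B = -2300 (B = (50 + (-4 - 1*(-4)))*(31 - 77) = (50 + (-4 + 4))*(-46) = (50 + 0)*(-46) = 50*(-46) = -2300)
B*(-130 + 69/A(2)) = -2300*(-130 + 69/(-8)) = -2300*(-130 + 69*(-⅛)) = -2300*(-130 - 69/8) = -2300*(-1109/8) = 637675/2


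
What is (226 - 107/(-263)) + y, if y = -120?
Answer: 27985/263 ≈ 106.41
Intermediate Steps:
(226 - 107/(-263)) + y = (226 - 107/(-263)) - 120 = (226 - 107*(-1/263)) - 120 = (226 + 107/263) - 120 = 59545/263 - 120 = 27985/263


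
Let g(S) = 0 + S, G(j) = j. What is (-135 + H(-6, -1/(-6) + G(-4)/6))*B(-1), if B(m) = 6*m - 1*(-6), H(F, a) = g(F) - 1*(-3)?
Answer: 0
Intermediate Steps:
g(S) = S
H(F, a) = 3 + F (H(F, a) = F - 1*(-3) = F + 3 = 3 + F)
B(m) = 6 + 6*m (B(m) = 6*m + 6 = 6 + 6*m)
(-135 + H(-6, -1/(-6) + G(-4)/6))*B(-1) = (-135 + (3 - 6))*(6 + 6*(-1)) = (-135 - 3)*(6 - 6) = -138*0 = 0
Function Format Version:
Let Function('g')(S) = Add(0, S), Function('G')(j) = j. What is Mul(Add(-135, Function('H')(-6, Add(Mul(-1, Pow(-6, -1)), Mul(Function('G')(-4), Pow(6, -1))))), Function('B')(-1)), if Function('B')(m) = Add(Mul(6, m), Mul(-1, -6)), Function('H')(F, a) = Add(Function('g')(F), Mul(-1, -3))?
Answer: 0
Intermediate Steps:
Function('g')(S) = S
Function('H')(F, a) = Add(3, F) (Function('H')(F, a) = Add(F, Mul(-1, -3)) = Add(F, 3) = Add(3, F))
Function('B')(m) = Add(6, Mul(6, m)) (Function('B')(m) = Add(Mul(6, m), 6) = Add(6, Mul(6, m)))
Mul(Add(-135, Function('H')(-6, Add(Mul(-1, Pow(-6, -1)), Mul(Function('G')(-4), Pow(6, -1))))), Function('B')(-1)) = Mul(Add(-135, Add(3, -6)), Add(6, Mul(6, -1))) = Mul(Add(-135, -3), Add(6, -6)) = Mul(-138, 0) = 0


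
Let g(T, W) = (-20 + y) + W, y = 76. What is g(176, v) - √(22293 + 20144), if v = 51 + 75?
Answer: 182 - √42437 ≈ -24.002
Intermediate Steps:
v = 126
g(T, W) = 56 + W (g(T, W) = (-20 + 76) + W = 56 + W)
g(176, v) - √(22293 + 20144) = (56 + 126) - √(22293 + 20144) = 182 - √42437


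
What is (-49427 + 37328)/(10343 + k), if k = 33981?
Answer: -12099/44324 ≈ -0.27297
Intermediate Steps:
(-49427 + 37328)/(10343 + k) = (-49427 + 37328)/(10343 + 33981) = -12099/44324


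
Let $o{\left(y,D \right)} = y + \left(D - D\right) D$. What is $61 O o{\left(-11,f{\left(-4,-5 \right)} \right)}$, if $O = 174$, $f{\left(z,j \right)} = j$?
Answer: $-116754$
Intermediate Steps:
$o{\left(y,D \right)} = y$ ($o{\left(y,D \right)} = y + 0 D = y + 0 = y$)
$61 O o{\left(-11,f{\left(-4,-5 \right)} \right)} = 61 \cdot 174 \left(-11\right) = 10614 \left(-11\right) = -116754$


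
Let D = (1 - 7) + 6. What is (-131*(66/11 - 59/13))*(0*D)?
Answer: 0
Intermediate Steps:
D = 0 (D = -6 + 6 = 0)
(-131*(66/11 - 59/13))*(0*D) = (-131*(66/11 - 59/13))*(0*0) = -131*(66*(1/11) - 59*1/13)*0 = -131*(6 - 59/13)*0 = -131*19/13*0 = -2489/13*0 = 0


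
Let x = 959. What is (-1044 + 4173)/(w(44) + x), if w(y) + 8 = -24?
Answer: 1043/309 ≈ 3.3754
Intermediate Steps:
w(y) = -32 (w(y) = -8 - 24 = -32)
(-1044 + 4173)/(w(44) + x) = (-1044 + 4173)/(-32 + 959) = 3129/927 = 3129*(1/927) = 1043/309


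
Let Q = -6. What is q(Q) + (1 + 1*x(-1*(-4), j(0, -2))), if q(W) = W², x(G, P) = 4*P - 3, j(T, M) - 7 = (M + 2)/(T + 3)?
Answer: 62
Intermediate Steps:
j(T, M) = 7 + (2 + M)/(3 + T) (j(T, M) = 7 + (M + 2)/(T + 3) = 7 + (2 + M)/(3 + T))
x(G, P) = -3 + 4*P
q(Q) + (1 + 1*x(-1*(-4), j(0, -2))) = (-6)² + (1 + 1*(-3 + 4*((23 - 2 + 7*0)/(3 + 0)))) = 36 + (1 + 1*(-3 + 4*((23 - 2 + 0)/3))) = 36 + (1 + 1*(-3 + 4*((⅓)*21))) = 36 + (1 + 1*(-3 + 4*7)) = 36 + (1 + 1*(-3 + 28)) = 36 + (1 + 1*25) = 36 + (1 + 25) = 36 + 26 = 62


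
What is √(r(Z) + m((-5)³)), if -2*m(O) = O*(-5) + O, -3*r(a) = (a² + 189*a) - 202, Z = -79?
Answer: √2714 ≈ 52.096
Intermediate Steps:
r(a) = 202/3 - 63*a - a²/3 (r(a) = -((a² + 189*a) - 202)/3 = -(-202 + a² + 189*a)/3 = 202/3 - 63*a - a²/3)
m(O) = 2*O (m(O) = -(O*(-5) + O)/2 = -(-5*O + O)/2 = -(-2)*O = 2*O)
√(r(Z) + m((-5)³)) = √((202/3 - 63*(-79) - ⅓*(-79)²) + 2*(-5)³) = √((202/3 + 4977 - ⅓*6241) + 2*(-125)) = √((202/3 + 4977 - 6241/3) - 250) = √(2964 - 250) = √2714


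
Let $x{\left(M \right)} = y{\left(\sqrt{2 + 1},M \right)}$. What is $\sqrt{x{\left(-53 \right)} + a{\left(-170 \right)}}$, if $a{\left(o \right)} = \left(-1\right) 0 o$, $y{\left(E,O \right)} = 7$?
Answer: $\sqrt{7} \approx 2.6458$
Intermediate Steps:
$x{\left(M \right)} = 7$
$a{\left(o \right)} = 0$ ($a{\left(o \right)} = 0 o = 0$)
$\sqrt{x{\left(-53 \right)} + a{\left(-170 \right)}} = \sqrt{7 + 0} = \sqrt{7}$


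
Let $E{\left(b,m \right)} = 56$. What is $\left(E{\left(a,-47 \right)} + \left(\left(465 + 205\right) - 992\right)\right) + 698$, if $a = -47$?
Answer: $432$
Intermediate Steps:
$\left(E{\left(a,-47 \right)} + \left(\left(465 + 205\right) - 992\right)\right) + 698 = \left(56 + \left(\left(465 + 205\right) - 992\right)\right) + 698 = \left(56 + \left(670 - 992\right)\right) + 698 = \left(56 - 322\right) + 698 = -266 + 698 = 432$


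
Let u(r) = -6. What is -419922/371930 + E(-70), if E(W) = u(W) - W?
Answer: 11691799/185965 ≈ 62.871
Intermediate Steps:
E(W) = -6 - W
-419922/371930 + E(-70) = -419922/371930 + (-6 - 1*(-70)) = -419922*1/371930 + (-6 + 70) = -209961/185965 + 64 = 11691799/185965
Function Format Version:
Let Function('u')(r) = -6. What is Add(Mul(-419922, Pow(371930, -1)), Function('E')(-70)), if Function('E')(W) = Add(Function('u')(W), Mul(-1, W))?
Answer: Rational(11691799, 185965) ≈ 62.871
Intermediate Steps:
Function('E')(W) = Add(-6, Mul(-1, W))
Add(Mul(-419922, Pow(371930, -1)), Function('E')(-70)) = Add(Mul(-419922, Pow(371930, -1)), Add(-6, Mul(-1, -70))) = Add(Mul(-419922, Rational(1, 371930)), Add(-6, 70)) = Add(Rational(-209961, 185965), 64) = Rational(11691799, 185965)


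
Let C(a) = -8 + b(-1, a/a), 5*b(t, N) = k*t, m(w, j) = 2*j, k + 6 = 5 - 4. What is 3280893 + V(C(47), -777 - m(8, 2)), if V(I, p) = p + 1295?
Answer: 3281407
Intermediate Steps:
k = -5 (k = -6 + (5 - 4) = -6 + 1 = -5)
b(t, N) = -t (b(t, N) = (-5*t)/5 = -t)
C(a) = -7 (C(a) = -8 - 1*(-1) = -8 + 1 = -7)
V(I, p) = 1295 + p
3280893 + V(C(47), -777 - m(8, 2)) = 3280893 + (1295 + (-777 - 2*2)) = 3280893 + (1295 + (-777 - 1*4)) = 3280893 + (1295 + (-777 - 4)) = 3280893 + (1295 - 781) = 3280893 + 514 = 3281407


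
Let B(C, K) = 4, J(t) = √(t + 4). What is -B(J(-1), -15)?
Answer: -4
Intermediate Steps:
J(t) = √(4 + t)
-B(J(-1), -15) = -1*4 = -4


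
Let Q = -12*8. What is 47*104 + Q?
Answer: 4792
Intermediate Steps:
Q = -96
47*104 + Q = 47*104 - 96 = 4888 - 96 = 4792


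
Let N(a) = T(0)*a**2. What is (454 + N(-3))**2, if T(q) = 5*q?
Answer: 206116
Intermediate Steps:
N(a) = 0 (N(a) = (5*0)*a**2 = 0*a**2 = 0)
(454 + N(-3))**2 = (454 + 0)**2 = 454**2 = 206116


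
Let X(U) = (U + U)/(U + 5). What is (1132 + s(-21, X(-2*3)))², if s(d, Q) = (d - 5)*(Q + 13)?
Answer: 232324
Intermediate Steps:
X(U) = 2*U/(5 + U) (X(U) = (2*U)/(5 + U) = 2*U/(5 + U))
s(d, Q) = (-5 + d)*(13 + Q)
(1132 + s(-21, X(-2*3)))² = (1132 + (-65 - 10*(-2*3)/(5 - 2*3) + 13*(-21) + (2*(-2*3)/(5 - 2*3))*(-21)))² = (1132 + (-65 - 10*(-6)/(5 - 6) - 273 + (2*(-6)/(5 - 6))*(-21)))² = (1132 + (-65 - 10*(-6)/(-1) - 273 + (2*(-6)/(-1))*(-21)))² = (1132 + (-65 - 10*(-6)*(-1) - 273 + (2*(-6)*(-1))*(-21)))² = (1132 + (-65 - 5*12 - 273 + 12*(-21)))² = (1132 + (-65 - 60 - 273 - 252))² = (1132 - 650)² = 482² = 232324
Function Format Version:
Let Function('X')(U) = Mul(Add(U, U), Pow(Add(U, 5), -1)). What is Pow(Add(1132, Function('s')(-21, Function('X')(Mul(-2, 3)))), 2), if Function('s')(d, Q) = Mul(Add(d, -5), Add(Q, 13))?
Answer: 232324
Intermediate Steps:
Function('X')(U) = Mul(2, U, Pow(Add(5, U), -1)) (Function('X')(U) = Mul(Mul(2, U), Pow(Add(5, U), -1)) = Mul(2, U, Pow(Add(5, U), -1)))
Function('s')(d, Q) = Mul(Add(-5, d), Add(13, Q))
Pow(Add(1132, Function('s')(-21, Function('X')(Mul(-2, 3)))), 2) = Pow(Add(1132, Add(-65, Mul(-5, Mul(2, Mul(-2, 3), Pow(Add(5, Mul(-2, 3)), -1))), Mul(13, -21), Mul(Mul(2, Mul(-2, 3), Pow(Add(5, Mul(-2, 3)), -1)), -21))), 2) = Pow(Add(1132, Add(-65, Mul(-5, Mul(2, -6, Pow(Add(5, -6), -1))), -273, Mul(Mul(2, -6, Pow(Add(5, -6), -1)), -21))), 2) = Pow(Add(1132, Add(-65, Mul(-5, Mul(2, -6, Pow(-1, -1))), -273, Mul(Mul(2, -6, Pow(-1, -1)), -21))), 2) = Pow(Add(1132, Add(-65, Mul(-5, Mul(2, -6, -1)), -273, Mul(Mul(2, -6, -1), -21))), 2) = Pow(Add(1132, Add(-65, Mul(-5, 12), -273, Mul(12, -21))), 2) = Pow(Add(1132, Add(-65, -60, -273, -252)), 2) = Pow(Add(1132, -650), 2) = Pow(482, 2) = 232324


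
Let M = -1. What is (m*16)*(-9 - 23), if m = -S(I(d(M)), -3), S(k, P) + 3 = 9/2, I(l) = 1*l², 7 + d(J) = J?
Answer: 768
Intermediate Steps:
d(J) = -7 + J
I(l) = l²
S(k, P) = 3/2 (S(k, P) = -3 + 9/2 = 3/2)
m = -3/2 (m = -1*3/2 = -3/2 ≈ -1.5000)
(m*16)*(-9 - 23) = (-3/2*16)*(-9 - 23) = -24*(-32) = 768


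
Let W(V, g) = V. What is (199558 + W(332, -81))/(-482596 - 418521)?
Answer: -199890/901117 ≈ -0.22182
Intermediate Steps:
(199558 + W(332, -81))/(-482596 - 418521) = (199558 + 332)/(-482596 - 418521) = 199890/(-901117) = 199890*(-1/901117) = -199890/901117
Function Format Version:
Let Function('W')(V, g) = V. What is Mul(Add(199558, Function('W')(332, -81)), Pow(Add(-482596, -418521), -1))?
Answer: Rational(-199890, 901117) ≈ -0.22182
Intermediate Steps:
Mul(Add(199558, Function('W')(332, -81)), Pow(Add(-482596, -418521), -1)) = Mul(Add(199558, 332), Pow(Add(-482596, -418521), -1)) = Mul(199890, Pow(-901117, -1)) = Mul(199890, Rational(-1, 901117)) = Rational(-199890, 901117)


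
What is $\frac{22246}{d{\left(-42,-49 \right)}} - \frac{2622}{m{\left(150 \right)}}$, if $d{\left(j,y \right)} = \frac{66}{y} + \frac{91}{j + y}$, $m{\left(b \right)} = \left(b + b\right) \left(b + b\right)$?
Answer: $- \frac{3270172051}{345000} \approx -9478.8$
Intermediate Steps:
$m{\left(b \right)} = 4 b^{2}$ ($m{\left(b \right)} = 2 b 2 b = 4 b^{2}$)
$\frac{22246}{d{\left(-42,-49 \right)}} - \frac{2622}{m{\left(150 \right)}} = \frac{22246}{\frac{1}{-49} \frac{1}{-42 - 49} \left(66 \left(-42\right) + 157 \left(-49\right)\right)} - \frac{2622}{4 \cdot 150^{2}} = \frac{22246}{\left(- \frac{1}{49}\right) \frac{1}{-91} \left(-2772 - 7693\right)} - \frac{2622}{4 \cdot 22500} = \frac{22246}{\left(- \frac{1}{49}\right) \left(- \frac{1}{91}\right) \left(-10465\right)} - \frac{2622}{90000} = \frac{22246}{- \frac{115}{49}} - \frac{437}{15000} = 22246 \left(- \frac{49}{115}\right) - \frac{437}{15000} = - \frac{1090054}{115} - \frac{437}{15000} = - \frac{3270172051}{345000}$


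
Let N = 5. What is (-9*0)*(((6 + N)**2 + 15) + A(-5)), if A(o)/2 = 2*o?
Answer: 0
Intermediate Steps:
A(o) = 4*o (A(o) = 2*(2*o) = 4*o)
(-9*0)*(((6 + N)**2 + 15) + A(-5)) = (-9*0)*(((6 + 5)**2 + 15) + 4*(-5)) = 0*((11**2 + 15) - 20) = 0*((121 + 15) - 20) = 0*(136 - 20) = 0*116 = 0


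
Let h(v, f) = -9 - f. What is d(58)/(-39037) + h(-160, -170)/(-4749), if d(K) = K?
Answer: -6560399/185386713 ≈ -0.035388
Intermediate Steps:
d(58)/(-39037) + h(-160, -170)/(-4749) = 58/(-39037) + (-9 - 1*(-170))/(-4749) = 58*(-1/39037) + (-9 + 170)*(-1/4749) = -58/39037 + 161*(-1/4749) = -58/39037 - 161/4749 = -6560399/185386713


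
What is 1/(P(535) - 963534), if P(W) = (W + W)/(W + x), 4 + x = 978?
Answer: -1509/1453971736 ≈ -1.0378e-6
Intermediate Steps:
x = 974 (x = -4 + 978 = 974)
P(W) = 2*W/(974 + W) (P(W) = (W + W)/(W + 974) = (2*W)/(974 + W) = 2*W/(974 + W))
1/(P(535) - 963534) = 1/(2*535/(974 + 535) - 963534) = 1/(2*535/1509 - 963534) = 1/(2*535*(1/1509) - 963534) = 1/(1070/1509 - 963534) = 1/(-1453971736/1509) = -1509/1453971736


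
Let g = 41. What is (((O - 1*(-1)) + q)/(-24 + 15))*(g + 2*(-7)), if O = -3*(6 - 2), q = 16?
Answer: -15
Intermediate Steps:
O = -12 (O = -3*4 = -12)
(((O - 1*(-1)) + q)/(-24 + 15))*(g + 2*(-7)) = (((-12 - 1*(-1)) + 16)/(-24 + 15))*(41 + 2*(-7)) = (((-12 + 1) + 16)/(-9))*(41 - 14) = ((-11 + 16)*(-⅑))*27 = (5*(-⅑))*27 = -5/9*27 = -15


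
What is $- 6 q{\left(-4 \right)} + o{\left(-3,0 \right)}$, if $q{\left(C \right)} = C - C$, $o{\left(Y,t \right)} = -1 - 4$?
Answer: $-5$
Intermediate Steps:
$o{\left(Y,t \right)} = -5$ ($o{\left(Y,t \right)} = -1 - 4 = -5$)
$q{\left(C \right)} = 0$
$- 6 q{\left(-4 \right)} + o{\left(-3,0 \right)} = \left(-6\right) 0 - 5 = 0 - 5 = -5$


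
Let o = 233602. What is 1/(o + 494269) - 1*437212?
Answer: -318233935651/727871 ≈ -4.3721e+5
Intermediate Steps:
1/(o + 494269) - 1*437212 = 1/(233602 + 494269) - 1*437212 = 1/727871 - 437212 = -318233935651/727871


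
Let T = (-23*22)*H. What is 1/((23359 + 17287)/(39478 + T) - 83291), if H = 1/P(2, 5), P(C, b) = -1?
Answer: -19992/1665133349 ≈ -1.2006e-5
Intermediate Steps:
H = -1 (H = 1/(-1) = -1)
T = 506 (T = -23*22*(-1) = -506*(-1) = 506)
1/((23359 + 17287)/(39478 + T) - 83291) = 1/((23359 + 17287)/(39478 + 506) - 83291) = 1/(40646/39984 - 83291) = 1/(40646*(1/39984) - 83291) = 1/(20323/19992 - 83291) = 1/(-1665133349/19992) = -19992/1665133349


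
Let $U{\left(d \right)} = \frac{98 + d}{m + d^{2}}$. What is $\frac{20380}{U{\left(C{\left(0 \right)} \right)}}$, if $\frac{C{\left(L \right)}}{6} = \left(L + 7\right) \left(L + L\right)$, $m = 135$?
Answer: $\frac{1375650}{49} \approx 28075.0$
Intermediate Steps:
$C{\left(L \right)} = 12 L \left(7 + L\right)$ ($C{\left(L \right)} = 6 \left(L + 7\right) \left(L + L\right) = 6 \left(7 + L\right) 2 L = 6 \cdot 2 L \left(7 + L\right) = 12 L \left(7 + L\right)$)
$U{\left(d \right)} = \frac{98 + d}{135 + d^{2}}$
$\frac{20380}{U{\left(C{\left(0 \right)} \right)}} = \frac{20380}{\frac{1}{135 + \left(12 \cdot 0 \left(7 + 0\right)\right)^{2}} \left(98 + 12 \cdot 0 \left(7 + 0\right)\right)} = \frac{20380}{\frac{1}{135 + \left(12 \cdot 0 \cdot 7\right)^{2}} \left(98 + 12 \cdot 0 \cdot 7\right)} = \frac{20380}{\frac{1}{135 + 0^{2}} \left(98 + 0\right)} = \frac{20380}{\frac{1}{135 + 0} \cdot 98} = \frac{20380}{\frac{1}{135} \cdot 98} = \frac{20380}{\frac{98}{135}} = 20380 \cdot \frac{135}{98} = \frac{1375650}{49}$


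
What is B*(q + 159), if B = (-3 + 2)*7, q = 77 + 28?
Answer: -1848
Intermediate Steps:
q = 105
B = -7 (B = -1*7 = -7)
B*(q + 159) = -7*(105 + 159) = -7*264 = -1848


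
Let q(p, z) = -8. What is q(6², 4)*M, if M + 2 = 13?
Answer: -88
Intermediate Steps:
M = 11 (M = -2 + 13 = 11)
q(6², 4)*M = -8*11 = -88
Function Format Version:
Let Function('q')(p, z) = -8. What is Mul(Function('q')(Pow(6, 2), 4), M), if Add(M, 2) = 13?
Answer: -88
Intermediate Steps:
M = 11 (M = Add(-2, 13) = 11)
Mul(Function('q')(Pow(6, 2), 4), M) = Mul(-8, 11) = -88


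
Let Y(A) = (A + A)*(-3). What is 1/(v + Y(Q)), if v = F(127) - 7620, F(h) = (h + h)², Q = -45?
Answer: 1/57166 ≈ 1.7493e-5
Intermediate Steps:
F(h) = 4*h² (F(h) = (2*h)² = 4*h²)
v = 56896 (v = 4*127² - 7620 = 4*16129 - 7620 = 64516 - 7620 = 56896)
Y(A) = -6*A (Y(A) = (2*A)*(-3) = -6*A)
1/(v + Y(Q)) = 1/(56896 - 6*(-45)) = 1/(56896 + 270) = 1/57166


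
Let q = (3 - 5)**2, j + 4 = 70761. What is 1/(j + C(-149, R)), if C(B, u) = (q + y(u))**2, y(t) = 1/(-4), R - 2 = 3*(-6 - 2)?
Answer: 16/1132337 ≈ 1.4130e-5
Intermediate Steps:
R = -22 (R = 2 + 3*(-6 - 2) = 2 + 3*(-8) = 2 - 24 = -22)
j = 70757 (j = -4 + 70761 = 70757)
y(t) = -1/4
q = 4 (q = (-2)**2 = 4)
C(B, u) = 225/16 (C(B, u) = (4 - 1/4)**2 = (15/4)**2 = 225/16)
1/(j + C(-149, R)) = 1/(70757 + 225/16) = 1/(1132337/16) = 16/1132337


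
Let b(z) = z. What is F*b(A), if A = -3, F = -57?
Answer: 171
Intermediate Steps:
F*b(A) = -57*(-3) = 171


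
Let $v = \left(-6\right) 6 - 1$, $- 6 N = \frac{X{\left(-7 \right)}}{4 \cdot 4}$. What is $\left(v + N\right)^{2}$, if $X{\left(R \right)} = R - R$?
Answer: $1369$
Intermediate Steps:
$X{\left(R \right)} = 0$
$N = 0$ ($N = - \frac{0 \frac{1}{4 \cdot 4}}{6} = - \frac{0 \cdot \frac{1}{16}}{6} = \left(- \frac{1}{6}\right) 0 = 0$)
$v = -37$ ($v = -36 - 1 = -37$)
$\left(v + N\right)^{2} = \left(-37 + 0\right)^{2} = \left(-37\right)^{2} = 1369$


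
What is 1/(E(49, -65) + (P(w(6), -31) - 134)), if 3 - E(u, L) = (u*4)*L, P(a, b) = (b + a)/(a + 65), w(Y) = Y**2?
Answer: 101/1273514 ≈ 7.9308e-5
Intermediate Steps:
P(a, b) = (a + b)/(65 + a)
E(u, L) = 3 - 4*L*u (E(u, L) = 3 - u*4*L = 3 - 4*u*L = 3 - 4*L*u)
1/(E(49, -65) + (P(w(6), -31) - 134)) = 1/((3 - 4*(-65)*49) + ((6**2 - 31)/(65 + 6**2) - 134)) = 1/((3 + 12740) + ((36 - 31)/(65 + 36) - 134)) = 1/(12743 + (5/101 - 134)) = 1/(12743 - 13529/101) = 1/(1273514/101) = 101/1273514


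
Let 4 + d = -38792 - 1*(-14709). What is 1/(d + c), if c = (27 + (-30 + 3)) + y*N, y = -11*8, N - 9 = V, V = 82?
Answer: -1/32095 ≈ -3.1158e-5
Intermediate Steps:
N = 91 (N = 9 + 82 = 91)
y = -88
d = -24087 (d = -4 + (-38792 - 1*(-14709)) = -4 + (-38792 + 14709) = -4 - 24083 = -24087)
c = -8008 (c = (27 + (-30 + 3)) - 88*91 = (27 - 27) - 8008 = 0 - 8008 = -8008)
1/(d + c) = 1/(-24087 - 8008) = 1/(-32095) = -1/32095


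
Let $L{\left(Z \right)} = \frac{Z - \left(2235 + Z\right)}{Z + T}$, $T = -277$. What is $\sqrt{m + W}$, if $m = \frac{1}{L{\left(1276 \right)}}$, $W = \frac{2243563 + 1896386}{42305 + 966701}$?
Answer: $\frac{\sqrt{2065895328412576290}}{751709470} \approx 1.9121$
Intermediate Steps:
$L{\left(Z \right)} = - \frac{2235}{-277 + Z}$ ($L{\left(Z \right)} = \frac{Z - \left(2235 + Z\right)}{Z - 277} = - \frac{2235}{-277 + Z}$)
$W = \frac{4139949}{1009006} \approx 4.103$
$m = - \frac{333}{745}$ ($m = \frac{1}{\left(-2235\right) \frac{1}{-277 + 1276}} = \frac{1}{\left(-2235\right) \frac{1}{999}} = \frac{1}{- \frac{745}{333}} = - \frac{333}{745} \approx -0.44698$)
$\sqrt{m + W} = \sqrt{- \frac{333}{745} + \frac{4139949}{1009006}} = \sqrt{\frac{2748263007}{751709470}} = \frac{\sqrt{2065895328412576290}}{751709470}$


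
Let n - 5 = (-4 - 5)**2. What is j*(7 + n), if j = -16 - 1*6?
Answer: -2046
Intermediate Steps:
n = 86 (n = 5 + (-4 - 5)**2 = 5 + (-9)**2 = 5 + 81 = 86)
j = -22 (j = -16 - 6 = -22)
j*(7 + n) = -22*(7 + 86) = -22*93 = -2046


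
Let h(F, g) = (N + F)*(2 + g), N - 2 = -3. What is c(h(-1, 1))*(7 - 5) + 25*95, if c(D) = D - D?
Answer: 2375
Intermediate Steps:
N = -1 (N = 2 - 3 = -1)
h(F, g) = (-1 + F)*(2 + g)
c(D) = 0
c(h(-1, 1))*(7 - 5) + 25*95 = 0*(7 - 5) + 25*95 = 0*2 + 2375 = 0 + 2375 = 2375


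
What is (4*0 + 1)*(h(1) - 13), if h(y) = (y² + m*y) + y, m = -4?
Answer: -15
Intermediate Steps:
h(y) = y² - 3*y (h(y) = (y² - 4*y) + y = y² - 3*y)
(4*0 + 1)*(h(1) - 13) = (4*0 + 1)*(1*(-3 + 1) - 13) = (0 + 1)*(1*(-2) - 13) = 1*(-2 - 13) = 1*(-15) = -15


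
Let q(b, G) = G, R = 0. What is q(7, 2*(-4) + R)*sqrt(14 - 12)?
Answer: -8*sqrt(2) ≈ -11.314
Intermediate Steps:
q(7, 2*(-4) + R)*sqrt(14 - 12) = (2*(-4) + 0)*sqrt(14 - 12) = (-8 + 0)*sqrt(2) = -8*sqrt(2)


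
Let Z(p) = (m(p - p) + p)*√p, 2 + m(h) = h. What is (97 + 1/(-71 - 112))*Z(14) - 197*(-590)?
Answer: 116230 + 71000*√14/61 ≈ 1.2059e+5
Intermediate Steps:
m(h) = -2 + h
Z(p) = √p*(-2 + p) (Z(p) = ((-2 + (p - p)) + p)*√p = ((-2 + 0) + p)*√p = (-2 + p)*√p = √p*(-2 + p))
(97 + 1/(-71 - 112))*Z(14) - 197*(-590) = (97 + 1/(-71 - 112))*(√14*(-2 + 14)) - 197*(-590) = (97 + 1/(-183))*(√14*12) - 1*(-116230) = (97 - 1/183)*(12*√14) + 116230 = 17750*(12*√14)/183 + 116230 = 71000*√14/61 + 116230 = 116230 + 71000*√14/61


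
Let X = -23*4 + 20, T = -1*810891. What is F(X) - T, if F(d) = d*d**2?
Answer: 437643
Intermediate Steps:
T = -810891
X = -72 (X = -92 + 20 = -72)
F(d) = d**3
F(X) - T = (-72)**3 - 1*(-810891) = -373248 + 810891 = 437643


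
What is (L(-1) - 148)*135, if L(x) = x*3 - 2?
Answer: -20655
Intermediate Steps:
L(x) = -2 + 3*x (L(x) = 3*x - 2 = -2 + 3*x)
(L(-1) - 148)*135 = ((-2 + 3*(-1)) - 148)*135 = ((-2 - 3) - 148)*135 = (-5 - 148)*135 = -153*135 = -20655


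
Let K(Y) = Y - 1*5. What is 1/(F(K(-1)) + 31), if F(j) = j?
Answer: 1/25 ≈ 0.040000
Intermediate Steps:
K(Y) = -5 + Y (K(Y) = Y - 5 = -5 + Y)
1/(F(K(-1)) + 31) = 1/((-5 - 1) + 31) = 1/(-6 + 31) = 1/25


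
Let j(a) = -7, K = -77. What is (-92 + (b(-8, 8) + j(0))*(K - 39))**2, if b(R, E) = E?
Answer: 43264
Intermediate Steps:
(-92 + (b(-8, 8) + j(0))*(K - 39))**2 = (-92 + (8 - 7)*(-77 - 39))**2 = (-92 + 1*(-116))**2 = (-92 - 116)**2 = (-208)**2 = 43264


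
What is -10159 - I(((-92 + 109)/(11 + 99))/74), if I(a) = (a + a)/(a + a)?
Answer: -10160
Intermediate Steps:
I(a) = 1 (I(a) = (2*a)/((2*a)) = (2*a)*(1/(2*a)) = 1)
-10159 - I(((-92 + 109)/(11 + 99))/74) = -10159 - 1*1 = -10159 - 1 = -10160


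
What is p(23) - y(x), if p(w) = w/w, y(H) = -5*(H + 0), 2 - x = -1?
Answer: 16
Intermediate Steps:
x = 3 (x = 2 - 1*(-1) = 2 + 1 = 3)
y(H) = -5*H
p(w) = 1
p(23) - y(x) = 1 - (-5)*3 = 1 - 1*(-15) = 1 + 15 = 16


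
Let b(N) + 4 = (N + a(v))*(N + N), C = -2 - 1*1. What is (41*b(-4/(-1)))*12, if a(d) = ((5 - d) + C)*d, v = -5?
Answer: -123984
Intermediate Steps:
C = -3 (C = -2 - 1 = -3)
a(d) = d*(2 - d) (a(d) = ((5 - d) - 3)*d = (2 - d)*d = d*(2 - d))
b(N) = -4 + 2*N*(-35 + N) (b(N) = -4 + (N - 5*(2 - 1*(-5)))*(N + N) = -4 + (N - 5*(2 + 5))*(2*N) = -4 + (N - 5*7)*(2*N) = -4 + (N - 35)*(2*N) = -4 + (-35 + N)*(2*N) = -4 + 2*N*(-35 + N))
(41*b(-4/(-1)))*12 = (41*(-4 - (-280)/(-1) + 2*(-4/(-1))²))*12 = (41*(-4 - (-280)*(-1) + 2*(-4*(-1))²))*12 = (41*(-4 - 70*4 + 2*4²))*12 = (41*(-4 - 280 + 2*16))*12 = (41*(-4 - 280 + 32))*12 = (41*(-252))*12 = -10332*12 = -123984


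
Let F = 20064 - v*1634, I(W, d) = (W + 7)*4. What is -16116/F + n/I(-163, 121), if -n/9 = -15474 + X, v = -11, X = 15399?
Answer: -458103/304304 ≈ -1.5054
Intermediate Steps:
I(W, d) = 28 + 4*W (I(W, d) = (7 + W)*4 = 28 + 4*W)
n = 675 (n = -9*(-15474 + 15399) = -9*(-75) = 675)
F = 38038 (F = 20064 - (-11)*1634 = 20064 - 1*(-17974) = 20064 + 17974 = 38038)
-16116/F + n/I(-163, 121) = -16116/38038 + 675/(28 + 4*(-163)) = -16116*1/38038 + 675/(28 - 652) = -8058/19019 + 675/(-624) = -8058/19019 + 675*(-1/624) = -8058/19019 - 225/208 = -458103/304304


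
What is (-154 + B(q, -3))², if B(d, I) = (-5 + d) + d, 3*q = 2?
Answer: 223729/9 ≈ 24859.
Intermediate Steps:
q = ⅔ (q = (⅓)*2 = ⅔ ≈ 0.66667)
B(d, I) = -5 + 2*d
(-154 + B(q, -3))² = (-154 + (-5 + 2*(⅔)))² = (-154 + (-5 + 4/3))² = (-154 - 11/3)² = (-473/3)² = 223729/9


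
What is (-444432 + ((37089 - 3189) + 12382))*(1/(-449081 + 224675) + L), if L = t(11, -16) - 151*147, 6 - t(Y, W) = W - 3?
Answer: 990503601504475/112203 ≈ 8.8278e+9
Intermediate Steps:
t(Y, W) = 9 - W (t(Y, W) = 6 - (W - 3) = 6 - (-3 + W) = 6 + (3 - W) = 9 - W)
L = -22172 (L = (9 - 1*(-16)) - 151*147 = (9 + 16) - 22197 = 25 - 22197 = -22172)
(-444432 + ((37089 - 3189) + 12382))*(1/(-449081 + 224675) + L) = (-444432 + ((37089 - 3189) + 12382))*(1/(-449081 + 224675) - 22172) = (-444432 + (33900 + 12382))*(1/(-224406) - 22172) = (-444432 + 46282)*(-1/224406 - 22172) = -398150*(-4975529833/224406) = 990503601504475/112203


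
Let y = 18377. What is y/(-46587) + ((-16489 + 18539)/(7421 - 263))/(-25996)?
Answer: -189982002727/481604417612 ≈ -0.39448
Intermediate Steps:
y/(-46587) + ((-16489 + 18539)/(7421 - 263))/(-25996) = 18377/(-46587) + ((-16489 + 18539)/(7421 - 263))/(-25996) = 18377*(-1/46587) + (2050/7158)*(-1/25996) = -18377/46587 + (2050*(1/7158))*(-1/25996) = -18377/46587 + (1025/3579)*(-1/25996) = -18377/46587 - 1025/93039684 = -189982002727/481604417612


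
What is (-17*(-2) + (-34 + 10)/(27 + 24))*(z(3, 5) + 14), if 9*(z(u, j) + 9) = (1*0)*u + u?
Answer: 3040/17 ≈ 178.82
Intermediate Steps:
z(u, j) = -9 + u/9 (z(u, j) = -9 + ((1*0)*u + u)/9 = -9 + (0*u + u)/9 = -9 + (0 + u)/9 = -9 + u/9)
(-17*(-2) + (-34 + 10)/(27 + 24))*(z(3, 5) + 14) = (-17*(-2) + (-34 + 10)/(27 + 24))*((-9 + (⅑)*3) + 14) = (34 - 24/51)*((-9 + ⅓) + 14) = (34 - 24*1/51)*(-26/3 + 14) = (34 - 8/17)*(16/3) = (570/17)*(16/3) = 3040/17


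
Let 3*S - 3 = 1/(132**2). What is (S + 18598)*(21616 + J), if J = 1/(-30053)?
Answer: 5219591365863703/12982896 ≈ 4.0204e+8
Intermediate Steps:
J = -1/30053 ≈ -3.3275e-5
S = 52273/52272 (S = 1 + 1/(3*(132**2)) = 1 + (1/3)/17424 = 1 + (1/3)*(1/17424) = 1 + 1/52272 = 52273/52272 ≈ 1.0000)
(S + 18598)*(21616 + J) = (52273/52272 + 18598)*(21616 - 1/30053) = (972206929/52272)*(649625647/30053) = 5219591365863703/12982896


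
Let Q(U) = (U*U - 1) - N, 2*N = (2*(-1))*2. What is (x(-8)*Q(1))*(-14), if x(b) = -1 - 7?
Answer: 224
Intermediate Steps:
x(b) = -8
N = -2 (N = ((2*(-1))*2)/2 = (-2*2)/2 = (½)*(-4) = -2)
Q(U) = 1 + U² (Q(U) = (U*U - 1) - 1*(-2) = (U² - 1) + 2 = (-1 + U²) + 2 = 1 + U²)
(x(-8)*Q(1))*(-14) = -8*(1 + 1²)*(-14) = -8*(1 + 1)*(-14) = -8*2*(-14) = -16*(-14) = 224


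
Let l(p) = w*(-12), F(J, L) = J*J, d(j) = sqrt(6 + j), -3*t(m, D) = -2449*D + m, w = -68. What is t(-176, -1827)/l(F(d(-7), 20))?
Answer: -4474147/2448 ≈ -1827.7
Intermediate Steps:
t(m, D) = -m/3 + 2449*D/3 (t(m, D) = -(-2449*D + m)/3 = -(m - 2449*D)/3 = -m/3 + 2449*D/3)
F(J, L) = J**2
l(p) = 816 (l(p) = -68*(-12) = 816)
t(-176, -1827)/l(F(d(-7), 20)) = (-1/3*(-176) + (2449/3)*(-1827))/816 = (176/3 - 1491441)*(1/816) = -4474147/3*1/816 = -4474147/2448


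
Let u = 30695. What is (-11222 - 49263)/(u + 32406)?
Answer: -60485/63101 ≈ -0.95854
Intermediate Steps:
(-11222 - 49263)/(u + 32406) = (-11222 - 49263)/(30695 + 32406) = -60485/63101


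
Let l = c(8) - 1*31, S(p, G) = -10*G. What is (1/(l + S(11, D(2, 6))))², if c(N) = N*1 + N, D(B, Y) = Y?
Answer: 1/5625 ≈ 0.00017778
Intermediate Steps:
c(N) = 2*N (c(N) = N + N = 2*N)
l = -15 (l = 2*8 - 1*31 = 16 - 31 = -15)
(1/(l + S(11, D(2, 6))))² = (1/(-15 - 10*6))² = (1/(-15 - 60))² = (1/(-75))² = (-1/75)² = 1/5625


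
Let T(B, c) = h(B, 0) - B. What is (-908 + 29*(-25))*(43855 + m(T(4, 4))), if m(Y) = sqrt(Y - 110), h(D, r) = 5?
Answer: -71615215 - 1633*I*sqrt(109) ≈ -7.1615e+7 - 17049.0*I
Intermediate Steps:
T(B, c) = 5 - B
m(Y) = sqrt(-110 + Y)
(-908 + 29*(-25))*(43855 + m(T(4, 4))) = (-908 + 29*(-25))*(43855 + sqrt(-110 + (5 - 1*4))) = (-908 - 725)*(43855 + sqrt(-110 + (5 - 4))) = -1633*(43855 + sqrt(-110 + 1)) = -1633*(43855 + sqrt(-109)) = -1633*(43855 + I*sqrt(109)) = -71615215 - 1633*I*sqrt(109)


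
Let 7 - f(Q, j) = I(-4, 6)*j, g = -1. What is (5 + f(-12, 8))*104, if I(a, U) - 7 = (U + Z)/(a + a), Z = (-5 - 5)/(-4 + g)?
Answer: -3744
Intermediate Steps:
Z = 2 (Z = (-5 - 5)/(-4 - 1) = -10/(-5) = -10*(-1/5) = 2)
I(a, U) = 7 + (2 + U)/(2*a) (I(a, U) = 7 + (U + 2)/(a + a) = 7 + (2 + U)/((2*a)) = 7 + (2 + U)*(1/(2*a)) = 7 + (2 + U)/(2*a))
f(Q, j) = 7 - 6*j (f(Q, j) = 7 - (1/2)*(2 + 6 + 14*(-4))/(-4)*j = 7 - (1/2)*(-1/4)*(2 + 6 - 56)*j = 7 - (1/2)*(-1/4)*(-48)*j = 7 - 6*j)
(5 + f(-12, 8))*104 = (5 + (7 - 6*8))*104 = (5 + (7 - 48))*104 = (5 - 41)*104 = -36*104 = -3744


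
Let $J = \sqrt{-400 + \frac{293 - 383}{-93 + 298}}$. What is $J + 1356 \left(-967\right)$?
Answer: $-1311252 + \frac{i \sqrt{673138}}{41} \approx -1.3113 \cdot 10^{6} + 20.011 i$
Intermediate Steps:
$J = \frac{i \sqrt{673138}}{41}$ ($J = \sqrt{-400 - \frac{90}{205}} = \sqrt{-400 - \frac{18}{41}} = \sqrt{- \frac{16418}{41}} = \frac{i \sqrt{673138}}{41} \approx 20.011 i$)
$J + 1356 \left(-967\right) = \frac{i \sqrt{673138}}{41} + 1356 \left(-967\right) = \frac{i \sqrt{673138}}{41} - 1311252 = -1311252 + \frac{i \sqrt{673138}}{41}$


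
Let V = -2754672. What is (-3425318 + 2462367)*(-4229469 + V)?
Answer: 6725385560091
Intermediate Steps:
(-3425318 + 2462367)*(-4229469 + V) = (-3425318 + 2462367)*(-4229469 - 2754672) = -962951*(-6984141) = 6725385560091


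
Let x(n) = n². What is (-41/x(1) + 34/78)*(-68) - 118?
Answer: 102974/39 ≈ 2640.4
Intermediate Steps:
(-41/x(1) + 34/78)*(-68) - 118 = (-41/(1²) + 34/78)*(-68) - 118 = (-41/1 + 34*(1/78))*(-68) - 118 = (-41*1 + 17/39)*(-68) - 118 = (-41 + 17/39)*(-68) - 118 = -1582/39*(-68) - 118 = 107576/39 - 118 = 102974/39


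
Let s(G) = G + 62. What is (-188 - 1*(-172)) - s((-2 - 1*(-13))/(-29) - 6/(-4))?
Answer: -4589/58 ≈ -79.121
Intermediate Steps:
s(G) = 62 + G
(-188 - 1*(-172)) - s((-2 - 1*(-13))/(-29) - 6/(-4)) = (-188 - 1*(-172)) - (62 + ((-2 - 1*(-13))/(-29) - 6/(-4))) = (-188 + 172) - (62 + ((-2 + 13)*(-1/29) - 6*(-1/4))) = -16 - (62 + (11*(-1/29) + 3/2)) = -16 - (62 + (-11/29 + 3/2)) = -16 - (62 + 65/58) = -16 - 1*3661/58 = -16 - 3661/58 = -4589/58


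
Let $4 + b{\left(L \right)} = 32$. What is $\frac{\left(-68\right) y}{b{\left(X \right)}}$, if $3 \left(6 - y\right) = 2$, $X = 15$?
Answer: $- \frac{272}{21} \approx -12.952$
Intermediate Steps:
$b{\left(L \right)} = 28$ ($b{\left(L \right)} = -4 + 32 = 28$)
$y = \frac{16}{3}$ ($y = 6 - \frac{2}{3} = \frac{16}{3} \approx 5.3333$)
$\frac{\left(-68\right) y}{b{\left(X \right)}} = \frac{\left(-68\right) \frac{16}{3}}{28} = \left(- \frac{1088}{3}\right) \frac{1}{28} = - \frac{272}{21}$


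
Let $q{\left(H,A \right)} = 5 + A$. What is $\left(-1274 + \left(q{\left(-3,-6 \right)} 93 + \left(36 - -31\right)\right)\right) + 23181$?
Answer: $21881$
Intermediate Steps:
$\left(-1274 + \left(q{\left(-3,-6 \right)} 93 + \left(36 - -31\right)\right)\right) + 23181 = \left(-1274 + \left(\left(5 - 6\right) 93 + \left(36 - -31\right)\right)\right) + 23181 = \left(-1274 + \left(\left(-1\right) 93 + \left(36 + 31\right)\right)\right) + 23181 = \left(-1274 + \left(-93 + 67\right)\right) + 23181 = \left(-1274 - 26\right) + 23181 = -1300 + 23181 = 21881$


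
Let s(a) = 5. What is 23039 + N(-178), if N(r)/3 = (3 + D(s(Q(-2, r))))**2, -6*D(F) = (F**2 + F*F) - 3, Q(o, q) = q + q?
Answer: 277309/12 ≈ 23109.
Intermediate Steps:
Q(o, q) = 2*q
D(F) = 1/2 - F**2/3 (D(F) = -((F**2 + F*F) - 3)/6 = -((F**2 + F**2) - 3)/6 = -(2*F**2 - 3)/6 = -(-3 + 2*F**2)/6 = 1/2 - F**2/3)
N(r) = 841/12 (N(r) = 3*(3 + (1/2 - 1/3*5**2))**2 = 3*(3 + (1/2 - 1/3*25))**2 = 3*(3 + (1/2 - 25/3))**2 = 3*(3 - 47/6)**2 = 3*(-29/6)**2 = 3*(841/36) = 841/12)
23039 + N(-178) = 23039 + 841/12 = 277309/12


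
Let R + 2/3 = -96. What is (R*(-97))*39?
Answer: 365690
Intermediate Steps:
R = -290/3 (R = -⅔ - 96 = -290/3 ≈ -96.667)
(R*(-97))*39 = -290/3*(-97)*39 = (28130/3)*39 = 365690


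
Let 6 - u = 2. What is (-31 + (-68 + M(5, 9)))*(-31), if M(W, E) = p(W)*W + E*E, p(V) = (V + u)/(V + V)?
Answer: 837/2 ≈ 418.50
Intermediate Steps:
u = 4 (u = 6 - 1*2 = 6 - 2 = 4)
p(V) = (4 + V)/(2*V) (p(V) = (V + 4)/(V + V) = (4 + V)/((2*V)) = (4 + V)*(1/(2*V)) = (4 + V)/(2*V))
M(W, E) = 2 + E**2 + W/2 (M(W, E) = ((4 + W)/(2*W))*W + E*E = (2 + W/2) + E**2 = 2 + E**2 + W/2)
(-31 + (-68 + M(5, 9)))*(-31) = (-31 + (-68 + (2 + 9**2 + (1/2)*5)))*(-31) = (-31 + (-68 + (2 + 81 + 5/2)))*(-31) = (-31 + (-68 + 171/2))*(-31) = (-31 + 35/2)*(-31) = -27/2*(-31) = 837/2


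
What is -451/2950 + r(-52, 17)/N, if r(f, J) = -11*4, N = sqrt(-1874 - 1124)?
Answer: -451/2950 + 22*I*sqrt(2998)/1499 ≈ -0.15288 + 0.80359*I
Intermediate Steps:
N = I*sqrt(2998) (N = sqrt(-2998) = I*sqrt(2998) ≈ 54.754*I)
r(f, J) = -44
-451/2950 + r(-52, 17)/N = -451/2950 - 44*(-I*sqrt(2998)/2998) = -451*1/2950 - (-22)*I*sqrt(2998)/1499 = -451/2950 + 22*I*sqrt(2998)/1499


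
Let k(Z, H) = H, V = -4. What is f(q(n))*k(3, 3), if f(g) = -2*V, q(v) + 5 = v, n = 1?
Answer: 24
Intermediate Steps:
q(v) = -5 + v
f(g) = 8 (f(g) = -2*(-4) = 8)
f(q(n))*k(3, 3) = 8*3 = 24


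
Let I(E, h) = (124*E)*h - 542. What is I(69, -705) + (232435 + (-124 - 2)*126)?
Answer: -5815963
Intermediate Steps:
I(E, h) = -542 + 124*E*h (I(E, h) = 124*E*h - 542 = -542 + 124*E*h)
I(69, -705) + (232435 + (-124 - 2)*126) = (-542 + 124*69*(-705)) + (232435 + (-124 - 2)*126) = (-542 - 6031980) + (232435 - 126*126) = -6032522 + (232435 - 15876) = -6032522 + 216559 = -5815963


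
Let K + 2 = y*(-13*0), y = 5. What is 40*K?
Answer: -80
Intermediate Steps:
K = -2 (K = -2 + 5*(-13*0) = -2 + 5*0 = -2 + 0 = -2)
40*K = 40*(-2) = -80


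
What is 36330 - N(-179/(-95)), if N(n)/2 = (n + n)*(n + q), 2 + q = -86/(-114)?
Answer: 983504438/27075 ≈ 36325.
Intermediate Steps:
q = -71/57 (q = -2 - 86/(-114) = -2 - 86*(-1/114) = -2 + 43/57 = -71/57 ≈ -1.2456)
N(n) = 4*n*(-71/57 + n) (N(n) = 2*((n + n)*(n - 71/57)) = 2*((2*n)*(-71/57 + n)) = 2*(2*n*(-71/57 + n)) = 4*n*(-71/57 + n))
36330 - N(-179/(-95)) = 36330 - 4*(-179/(-95))*(-71 + 57*(-179/(-95)))/57 = 36330 - 4*(-179*(-1/95))*(-71 + 57*(-179*(-1/95)))/57 = 36330 - 4*179*(-71 + 57*(179/95))/(57*95) = 36330 - 4*179*(-71 + 537/5)/(57*95) = 36330 - 4*179*182/(57*95*5) = 36330 - 1*130312/27075 = 36330 - 130312/27075 = 983504438/27075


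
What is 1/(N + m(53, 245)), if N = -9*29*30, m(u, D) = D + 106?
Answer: -1/7479 ≈ -0.00013371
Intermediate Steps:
m(u, D) = 106 + D
N = -7830 (N = -261*30 = -7830)
1/(N + m(53, 245)) = 1/(-7830 + (106 + 245)) = 1/(-7830 + 351) = 1/(-7479) = -1/7479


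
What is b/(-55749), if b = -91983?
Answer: 30661/18583 ≈ 1.6499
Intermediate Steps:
b/(-55749) = -91983/(-55749) = -91983*(-1/55749) = 30661/18583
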